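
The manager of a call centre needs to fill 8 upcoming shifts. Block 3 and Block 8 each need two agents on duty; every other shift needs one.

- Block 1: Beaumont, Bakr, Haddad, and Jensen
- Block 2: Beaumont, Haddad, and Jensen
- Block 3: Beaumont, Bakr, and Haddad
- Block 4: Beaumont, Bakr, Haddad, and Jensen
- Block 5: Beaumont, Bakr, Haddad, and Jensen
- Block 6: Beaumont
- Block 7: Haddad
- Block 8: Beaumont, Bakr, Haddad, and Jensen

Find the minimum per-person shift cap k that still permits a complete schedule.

With 4 agents and 10 worker-slots to fill, someone must work at least ⌈10/4⌉ = 3 shifts, so k ≥ 3.
k = 3 works: Block 1→Bakr, Block 2→Beaumont, Block 3→Beaumont+Bakr, Block 4→Bakr, Block 5→Haddad, Block 6→Beaumont, Block 7→Haddad, Block 8→Haddad+Jensen.
Loads: Beaumont 3, Bakr 3, Haddad 3, Jensen 1 — all ≤ 3.

3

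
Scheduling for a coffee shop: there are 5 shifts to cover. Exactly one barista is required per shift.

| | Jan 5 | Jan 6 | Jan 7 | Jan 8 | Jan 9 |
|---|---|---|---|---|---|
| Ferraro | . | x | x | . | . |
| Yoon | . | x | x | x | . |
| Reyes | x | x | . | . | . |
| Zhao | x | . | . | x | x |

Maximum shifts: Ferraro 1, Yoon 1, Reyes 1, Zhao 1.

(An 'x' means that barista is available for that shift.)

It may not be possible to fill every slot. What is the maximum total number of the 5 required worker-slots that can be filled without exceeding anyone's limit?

4

Total capacity across all baristas is 1+1+1+1 = 4, and 5 slots are needed, so at most 4 can be filled.
An assignment achieving 4: Jan 5→Reyes, Jan 7→Ferraro, Jan 8→Yoon, Jan 9→Zhao.
Loads: Ferraro 1/1, Yoon 1/1, Reyes 1/1, Zhao 1/1.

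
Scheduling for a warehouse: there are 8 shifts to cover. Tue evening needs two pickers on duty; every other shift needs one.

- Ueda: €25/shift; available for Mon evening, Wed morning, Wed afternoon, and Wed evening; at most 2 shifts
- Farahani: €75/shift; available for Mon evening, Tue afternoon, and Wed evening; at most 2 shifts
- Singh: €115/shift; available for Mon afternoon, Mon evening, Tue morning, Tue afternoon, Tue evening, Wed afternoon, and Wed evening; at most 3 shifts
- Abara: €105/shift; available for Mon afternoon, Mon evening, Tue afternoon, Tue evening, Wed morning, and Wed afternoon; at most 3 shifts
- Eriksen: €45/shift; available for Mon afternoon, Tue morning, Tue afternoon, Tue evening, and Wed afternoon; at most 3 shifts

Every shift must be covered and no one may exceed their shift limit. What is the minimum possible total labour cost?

Picking the cheapest available picker for each shift independently would cost €385, but that ignores the shift limits.
An optimal schedule: Mon afternoon→Eriksen, Mon evening→Farahani, Tue morning→Eriksen, Tue afternoon→Farahani, Tue evening→Eriksen+Abara, Wed morning→Ueda, Wed afternoon→Abara, Wed evening→Ueda.
Total: 45 + 75 + 45 + 75 + 45 + 105 + 25 + 105 + 25 = €545.

€545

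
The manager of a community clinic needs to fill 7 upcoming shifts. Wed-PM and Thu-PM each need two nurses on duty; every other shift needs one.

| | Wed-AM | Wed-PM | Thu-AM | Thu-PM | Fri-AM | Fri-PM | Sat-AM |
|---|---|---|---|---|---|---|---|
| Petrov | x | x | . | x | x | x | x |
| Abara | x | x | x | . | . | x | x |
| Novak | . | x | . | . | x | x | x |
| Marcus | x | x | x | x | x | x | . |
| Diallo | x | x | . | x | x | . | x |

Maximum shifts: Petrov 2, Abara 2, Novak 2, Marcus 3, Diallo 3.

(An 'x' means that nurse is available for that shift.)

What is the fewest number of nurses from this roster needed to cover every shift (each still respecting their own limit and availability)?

9 slots to fill and no one can take more than 3, so at least ⌈9/3⌉ = 3 nurses are needed.
Any 3 nurses together have capacity at most 3+3+2 = 8 < 9 slots, so 3 can never suffice.
Petrov, Abara, Novak, and Marcus alone can cover everything: Wed-AM→Petrov, Wed-PM→Novak+Marcus, Thu-AM→Abara, Thu-PM→Petrov+Marcus, Fri-AM→Novak, Fri-PM→Marcus, Sat-AM→Abara.

4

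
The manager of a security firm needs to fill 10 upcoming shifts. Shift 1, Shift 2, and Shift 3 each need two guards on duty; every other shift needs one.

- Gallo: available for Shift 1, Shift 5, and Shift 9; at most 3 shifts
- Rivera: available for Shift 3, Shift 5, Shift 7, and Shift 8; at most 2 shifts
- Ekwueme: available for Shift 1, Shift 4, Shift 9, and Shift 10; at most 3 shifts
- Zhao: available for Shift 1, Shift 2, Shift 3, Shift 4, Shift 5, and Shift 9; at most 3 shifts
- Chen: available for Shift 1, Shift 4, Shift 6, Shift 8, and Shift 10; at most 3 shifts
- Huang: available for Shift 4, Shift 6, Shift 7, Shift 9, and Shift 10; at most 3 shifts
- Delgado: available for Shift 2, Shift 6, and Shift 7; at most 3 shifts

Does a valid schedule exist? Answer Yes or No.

Yes

Shift 2 can only be covered by Zhao and Delgado, so that assignment is forced.
Shift 3 can only be covered by Rivera and Zhao, so that assignment is forced.
One valid schedule: Shift 1→Gallo+Ekwueme, Shift 2→Zhao+Delgado, Shift 3→Rivera+Zhao, Shift 4→Ekwueme, Shift 5→Gallo, Shift 6→Chen, Shift 7→Huang, Shift 8→Rivera, Shift 9→Gallo, Shift 10→Ekwueme.
Loads: Gallo 3/3, Rivera 2/2, Ekwueme 3/3, Zhao 2/3, Chen 1/3, Huang 1/3, Delgado 1/3 — all within limits.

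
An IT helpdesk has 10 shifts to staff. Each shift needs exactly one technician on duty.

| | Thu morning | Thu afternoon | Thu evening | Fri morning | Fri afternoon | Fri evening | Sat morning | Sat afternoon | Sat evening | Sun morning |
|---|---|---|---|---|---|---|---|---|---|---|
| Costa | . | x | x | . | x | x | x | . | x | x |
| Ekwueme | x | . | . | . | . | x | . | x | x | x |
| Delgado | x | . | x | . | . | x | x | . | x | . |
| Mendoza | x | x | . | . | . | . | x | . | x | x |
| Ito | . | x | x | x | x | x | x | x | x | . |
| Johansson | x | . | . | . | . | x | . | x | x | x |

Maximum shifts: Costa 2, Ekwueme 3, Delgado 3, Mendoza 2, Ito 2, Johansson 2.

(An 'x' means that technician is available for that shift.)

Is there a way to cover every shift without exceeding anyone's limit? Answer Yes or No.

Fri morning can only be covered by Ito, so that assignment is forced.
One valid schedule: Thu morning→Ekwueme, Thu afternoon→Costa, Thu evening→Delgado, Fri morning→Ito, Fri afternoon→Costa, Fri evening→Delgado, Sat morning→Delgado, Sat afternoon→Ekwueme, Sat evening→Mendoza, Sun morning→Ekwueme.
Loads: Costa 2/2, Ekwueme 3/3, Delgado 3/3, Mendoza 1/2, Ito 1/2, Johansson 0/2 — all within limits.

Yes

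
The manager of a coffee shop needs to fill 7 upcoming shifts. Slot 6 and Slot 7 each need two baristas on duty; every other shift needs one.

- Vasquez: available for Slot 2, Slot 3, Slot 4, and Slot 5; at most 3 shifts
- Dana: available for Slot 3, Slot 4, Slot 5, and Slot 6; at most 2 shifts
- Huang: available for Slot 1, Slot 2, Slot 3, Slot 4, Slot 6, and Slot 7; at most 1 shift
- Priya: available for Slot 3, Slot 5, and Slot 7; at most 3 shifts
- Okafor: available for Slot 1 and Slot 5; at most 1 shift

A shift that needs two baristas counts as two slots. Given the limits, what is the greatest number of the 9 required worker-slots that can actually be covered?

8

Total capacity across all baristas is 3+2+1+3+1 = 10, and 9 slots are needed, so at most 9 can be filled.
Shifts {Slot 6, Slot 7} need 4 slots but only Dana, Huang, and Priya are available for them, supplying at most 3 — so at least 1 slot must go unfilled.
An assignment achieving 8: Slot 1→Okafor, Slot 2→Vasquez, Slot 3→Vasquez, Slot 4→Vasquez, Slot 5→Dana, Slot 6→Dana+Huang, Slot 7→Priya.
Loads: Vasquez 3/3, Dana 2/2, Huang 1/1, Priya 1/3, Okafor 1/1.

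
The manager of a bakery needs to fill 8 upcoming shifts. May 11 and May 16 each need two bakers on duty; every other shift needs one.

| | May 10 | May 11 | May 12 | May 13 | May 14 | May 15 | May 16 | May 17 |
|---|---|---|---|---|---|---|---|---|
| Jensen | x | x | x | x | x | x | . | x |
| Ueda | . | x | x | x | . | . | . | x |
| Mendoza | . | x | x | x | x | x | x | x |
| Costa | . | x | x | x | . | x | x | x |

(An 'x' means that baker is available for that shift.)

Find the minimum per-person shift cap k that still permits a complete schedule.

3

With 4 bakers and 10 worker-slots to fill, someone must work at least ⌈10/4⌉ = 3 shifts, so k ≥ 3.
k = 3 works: May 10→Jensen, May 11→Mendoza+Costa, May 12→Ueda, May 13→Ueda, May 14→Jensen, May 15→Jensen, May 16→Mendoza+Costa, May 17→Ueda.
Loads: Jensen 3, Ueda 3, Mendoza 2, Costa 2 — all ≤ 3.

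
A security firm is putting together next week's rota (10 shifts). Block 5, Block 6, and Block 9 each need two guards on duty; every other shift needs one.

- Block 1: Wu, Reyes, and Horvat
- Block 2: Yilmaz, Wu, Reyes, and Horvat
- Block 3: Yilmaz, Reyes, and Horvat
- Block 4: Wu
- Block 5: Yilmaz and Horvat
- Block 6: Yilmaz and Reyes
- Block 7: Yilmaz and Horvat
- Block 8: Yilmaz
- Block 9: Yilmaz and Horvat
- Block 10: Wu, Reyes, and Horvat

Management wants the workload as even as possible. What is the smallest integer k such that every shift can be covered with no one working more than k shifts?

With 4 guards and 13 worker-slots to fill, someone must work at least ⌈13/4⌉ = 4 shifts, so k ≥ 4.
k = 4 works: Block 1→Wu, Block 2→Wu, Block 3→Reyes, Block 4→Wu, Block 5→Yilmaz+Horvat, Block 6→Yilmaz+Reyes, Block 7→Horvat, Block 8→Yilmaz, Block 9→Yilmaz+Horvat, Block 10→Wu.
Loads: Yilmaz 4, Wu 4, Reyes 2, Horvat 3 — all ≤ 4.

4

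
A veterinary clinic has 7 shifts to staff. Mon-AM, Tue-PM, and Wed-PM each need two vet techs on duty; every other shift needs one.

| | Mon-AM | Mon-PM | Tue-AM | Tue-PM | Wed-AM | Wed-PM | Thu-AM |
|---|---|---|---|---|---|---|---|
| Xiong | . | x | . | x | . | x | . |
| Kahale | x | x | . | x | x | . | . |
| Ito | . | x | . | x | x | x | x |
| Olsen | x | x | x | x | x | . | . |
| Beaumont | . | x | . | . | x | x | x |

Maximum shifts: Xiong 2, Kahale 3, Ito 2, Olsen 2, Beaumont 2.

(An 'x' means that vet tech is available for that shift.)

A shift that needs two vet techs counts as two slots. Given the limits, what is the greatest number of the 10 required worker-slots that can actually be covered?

Total capacity across all vet techs is 2+3+2+2+2 = 11, and 10 slots are needed, so at most 10 can be filled.
An assignment achieving 10: Mon-AM→Kahale+Olsen, Mon-PM→Beaumont, Tue-AM→Olsen, Tue-PM→Xiong+Kahale, Wed-AM→Kahale, Wed-PM→Xiong+Ito, Thu-AM→Ito.
Loads: Xiong 2/2, Kahale 3/3, Ito 2/2, Olsen 2/2, Beaumont 1/2.

10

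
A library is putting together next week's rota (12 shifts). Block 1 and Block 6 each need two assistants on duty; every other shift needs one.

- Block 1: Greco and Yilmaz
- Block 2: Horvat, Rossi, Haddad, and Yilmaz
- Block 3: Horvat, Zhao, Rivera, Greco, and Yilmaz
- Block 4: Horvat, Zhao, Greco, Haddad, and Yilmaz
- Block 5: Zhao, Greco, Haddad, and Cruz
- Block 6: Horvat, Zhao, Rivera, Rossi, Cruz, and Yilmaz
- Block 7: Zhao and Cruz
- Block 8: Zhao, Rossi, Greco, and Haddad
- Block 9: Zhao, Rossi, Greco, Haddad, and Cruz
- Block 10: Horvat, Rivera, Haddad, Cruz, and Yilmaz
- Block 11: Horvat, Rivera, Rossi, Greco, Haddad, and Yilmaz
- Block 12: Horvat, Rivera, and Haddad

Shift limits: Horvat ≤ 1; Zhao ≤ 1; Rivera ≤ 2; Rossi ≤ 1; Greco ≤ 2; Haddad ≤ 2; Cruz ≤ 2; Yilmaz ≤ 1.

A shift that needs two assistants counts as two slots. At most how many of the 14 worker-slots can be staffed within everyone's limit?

Total capacity across all assistants is 1+1+2+1+2+2+2+1 = 12, and 14 slots are needed, so at most 12 can be filled.
An assignment achieving 12: Block 1→Greco+Yilmaz, Block 2→Rossi, Block 3→Rivera, Block 4→Haddad, Block 5→Greco, Block 6→Cruz, Block 7→Zhao, Block 8→Haddad, Block 9→Cruz, Block 10→Rivera, Block 12→Horvat.
Loads: Horvat 1/1, Zhao 1/1, Rivera 2/2, Rossi 1/1, Greco 2/2, Haddad 2/2, Cruz 2/2, Yilmaz 1/1.

12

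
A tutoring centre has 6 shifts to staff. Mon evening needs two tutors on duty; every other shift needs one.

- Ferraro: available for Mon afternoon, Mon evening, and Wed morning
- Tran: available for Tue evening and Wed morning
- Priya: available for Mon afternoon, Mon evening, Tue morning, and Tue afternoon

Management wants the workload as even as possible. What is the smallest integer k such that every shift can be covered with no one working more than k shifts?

3

With 3 tutors and 7 worker-slots to fill, someone must work at least ⌈7/3⌉ = 3 shifts, so k ≥ 3.
k = 3 works: Mon afternoon→Ferraro, Mon evening→Ferraro+Priya, Tue morning→Priya, Tue afternoon→Priya, Tue evening→Tran, Wed morning→Ferraro.
Loads: Ferraro 3, Tran 1, Priya 3 — all ≤ 3.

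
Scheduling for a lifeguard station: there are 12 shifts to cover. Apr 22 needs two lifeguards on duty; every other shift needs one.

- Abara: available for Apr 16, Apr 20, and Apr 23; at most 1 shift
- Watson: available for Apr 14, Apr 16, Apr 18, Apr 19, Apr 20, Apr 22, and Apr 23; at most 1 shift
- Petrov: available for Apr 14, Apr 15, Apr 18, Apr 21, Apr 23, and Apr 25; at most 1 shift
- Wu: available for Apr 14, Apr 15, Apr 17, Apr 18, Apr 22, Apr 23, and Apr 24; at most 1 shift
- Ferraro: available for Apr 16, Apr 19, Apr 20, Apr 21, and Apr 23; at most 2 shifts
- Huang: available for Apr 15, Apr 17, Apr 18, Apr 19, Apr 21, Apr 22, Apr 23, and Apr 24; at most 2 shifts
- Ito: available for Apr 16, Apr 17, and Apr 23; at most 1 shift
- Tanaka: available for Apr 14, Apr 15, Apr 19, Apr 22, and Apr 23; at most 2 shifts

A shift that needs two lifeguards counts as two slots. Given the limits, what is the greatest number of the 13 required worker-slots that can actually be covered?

Total capacity across all lifeguards is 1+1+1+1+2+2+1+2 = 11, and 13 slots are needed, so at most 11 can be filled.
An assignment achieving 11: Apr 14→Watson, Apr 15→Huang, Apr 16→Ferraro, Apr 17→Huang, Apr 19→Tanaka, Apr 20→Abara, Apr 21→Ferraro, Apr 22→Tanaka, Apr 23→Ito, Apr 24→Wu, Apr 25→Petrov.
Loads: Abara 1/1, Watson 1/1, Petrov 1/1, Wu 1/1, Ferraro 2/2, Huang 2/2, Ito 1/1, Tanaka 2/2.

11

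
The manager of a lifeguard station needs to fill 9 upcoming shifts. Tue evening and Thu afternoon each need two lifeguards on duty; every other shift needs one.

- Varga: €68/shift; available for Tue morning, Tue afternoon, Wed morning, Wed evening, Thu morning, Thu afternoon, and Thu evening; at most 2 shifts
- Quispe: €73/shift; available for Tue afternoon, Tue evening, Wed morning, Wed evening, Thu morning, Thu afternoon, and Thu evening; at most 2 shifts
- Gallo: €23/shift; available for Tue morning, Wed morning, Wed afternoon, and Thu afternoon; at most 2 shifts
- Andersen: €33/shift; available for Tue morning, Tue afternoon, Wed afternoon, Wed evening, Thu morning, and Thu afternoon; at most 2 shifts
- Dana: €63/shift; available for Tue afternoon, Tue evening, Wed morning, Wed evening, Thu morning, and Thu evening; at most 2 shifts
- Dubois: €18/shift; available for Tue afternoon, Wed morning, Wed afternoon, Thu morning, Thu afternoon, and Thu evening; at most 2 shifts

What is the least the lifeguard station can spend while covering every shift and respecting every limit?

Tue evening can only be covered by Quispe and Dana, so that assignment is forced.
Picking the cheapest available lifeguard for each shift independently would cost €323, but that ignores the shift limits.
An optimal schedule: Tue morning→Gallo, Tue afternoon→Andersen, Tue evening→Dana+Quispe, Wed morning→Dana, Wed afternoon→Dubois, Wed evening→Andersen, Thu morning→Varga, Thu afternoon→Gallo+Varga, Thu evening→Dubois.
Total: 23 + 33 + 63 + 73 + 63 + 18 + 33 + 68 + 23 + 68 + 18 = €483.

€483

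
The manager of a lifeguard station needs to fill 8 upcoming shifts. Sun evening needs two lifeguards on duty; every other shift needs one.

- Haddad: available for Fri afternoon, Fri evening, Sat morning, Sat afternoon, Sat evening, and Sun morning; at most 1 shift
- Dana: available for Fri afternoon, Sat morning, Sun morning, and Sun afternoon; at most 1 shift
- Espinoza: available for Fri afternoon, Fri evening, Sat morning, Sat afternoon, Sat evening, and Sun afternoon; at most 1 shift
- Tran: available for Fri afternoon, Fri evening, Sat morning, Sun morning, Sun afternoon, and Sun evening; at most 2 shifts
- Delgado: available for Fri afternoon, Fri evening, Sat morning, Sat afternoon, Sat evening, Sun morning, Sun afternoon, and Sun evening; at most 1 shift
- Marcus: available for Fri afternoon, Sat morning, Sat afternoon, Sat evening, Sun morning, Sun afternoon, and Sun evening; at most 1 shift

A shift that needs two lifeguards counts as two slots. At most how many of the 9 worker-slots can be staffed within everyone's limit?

7

Total capacity across all lifeguards is 1+1+1+2+1+1 = 7, and 9 slots are needed, so at most 7 can be filled.
An assignment achieving 7: Fri evening→Haddad, Sat afternoon→Espinoza, Sat evening→Marcus, Sun morning→Dana, Sun afternoon→Tran, Sun evening→Tran+Delgado.
Loads: Haddad 1/1, Dana 1/1, Espinoza 1/1, Tran 2/2, Delgado 1/1, Marcus 1/1.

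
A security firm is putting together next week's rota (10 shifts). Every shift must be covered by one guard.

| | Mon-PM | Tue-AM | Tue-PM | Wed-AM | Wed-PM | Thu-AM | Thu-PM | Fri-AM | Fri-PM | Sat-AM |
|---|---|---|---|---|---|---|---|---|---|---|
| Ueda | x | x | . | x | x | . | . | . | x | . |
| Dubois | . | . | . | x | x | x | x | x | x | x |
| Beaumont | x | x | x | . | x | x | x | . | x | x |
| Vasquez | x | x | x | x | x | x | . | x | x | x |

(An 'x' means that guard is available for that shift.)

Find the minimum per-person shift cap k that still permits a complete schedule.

3

With 4 guards and 10 worker-slots to fill, someone must work at least ⌈10/4⌉ = 3 shifts, so k ≥ 3.
k = 3 works: Mon-PM→Ueda, Tue-AM→Ueda, Tue-PM→Beaumont, Wed-AM→Ueda, Wed-PM→Beaumont, Thu-AM→Dubois, Thu-PM→Dubois, Fri-AM→Dubois, Fri-PM→Vasquez, Sat-AM→Beaumont.
Loads: Ueda 3, Dubois 3, Beaumont 3, Vasquez 1 — all ≤ 3.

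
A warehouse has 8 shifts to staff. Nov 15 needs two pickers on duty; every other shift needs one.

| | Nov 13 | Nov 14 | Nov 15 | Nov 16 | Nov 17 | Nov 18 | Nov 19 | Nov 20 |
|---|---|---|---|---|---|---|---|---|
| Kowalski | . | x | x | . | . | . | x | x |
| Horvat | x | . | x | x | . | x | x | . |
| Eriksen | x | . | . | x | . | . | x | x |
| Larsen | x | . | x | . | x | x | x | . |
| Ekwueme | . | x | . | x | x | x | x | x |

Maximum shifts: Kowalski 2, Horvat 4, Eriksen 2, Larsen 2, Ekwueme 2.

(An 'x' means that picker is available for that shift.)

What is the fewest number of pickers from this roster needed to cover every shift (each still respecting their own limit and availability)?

4

9 slots to fill and no one can take more than 4, so at least ⌈9/4⌉ = 3 pickers are needed.
Any 3 pickers together have capacity at most 4+2+2 = 8 < 9 slots, so 3 can never suffice.
Kowalski, Horvat, Eriksen, and Larsen alone can cover everything: Nov 13→Horvat, Nov 14→Kowalski, Nov 15→Horvat+Larsen, Nov 16→Horvat, Nov 17→Larsen, Nov 18→Horvat, Nov 19→Eriksen, Nov 20→Kowalski.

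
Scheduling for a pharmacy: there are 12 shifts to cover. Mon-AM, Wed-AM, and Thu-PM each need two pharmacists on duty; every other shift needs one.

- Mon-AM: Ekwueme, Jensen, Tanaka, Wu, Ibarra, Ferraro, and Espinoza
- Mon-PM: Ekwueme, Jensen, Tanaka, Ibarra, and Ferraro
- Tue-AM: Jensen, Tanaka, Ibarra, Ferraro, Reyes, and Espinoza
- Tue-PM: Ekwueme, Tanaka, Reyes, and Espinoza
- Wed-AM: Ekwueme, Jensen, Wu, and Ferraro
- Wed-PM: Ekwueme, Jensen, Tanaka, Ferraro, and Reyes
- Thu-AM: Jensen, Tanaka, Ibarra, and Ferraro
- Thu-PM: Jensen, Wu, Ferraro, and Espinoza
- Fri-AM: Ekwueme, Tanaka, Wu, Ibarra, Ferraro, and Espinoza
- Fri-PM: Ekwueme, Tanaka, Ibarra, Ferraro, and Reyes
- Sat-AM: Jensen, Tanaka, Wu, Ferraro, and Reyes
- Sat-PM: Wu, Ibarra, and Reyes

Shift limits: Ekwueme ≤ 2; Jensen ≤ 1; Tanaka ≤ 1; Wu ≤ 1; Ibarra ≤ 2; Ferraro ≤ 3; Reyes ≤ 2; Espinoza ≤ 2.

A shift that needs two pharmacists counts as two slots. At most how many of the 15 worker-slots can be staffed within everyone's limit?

14

Total capacity across all pharmacists is 2+1+1+1+2+3+2+2 = 14, and 15 slots are needed, so at most 14 can be filled.
An assignment achieving 14: Mon-AM→Espinoza, Mon-PM→Ibarra, Tue-AM→Reyes, Tue-PM→Ekwueme, Wed-AM→Ekwueme+Jensen, Wed-PM→Ferraro, Thu-AM→Tanaka, Thu-PM→Ferraro+Espinoza, Fri-AM→Ferraro, Fri-PM→Ibarra, Sat-AM→Reyes, Sat-PM→Wu.
Loads: Ekwueme 2/2, Jensen 1/1, Tanaka 1/1, Wu 1/1, Ibarra 2/2, Ferraro 3/3, Reyes 2/2, Espinoza 2/2.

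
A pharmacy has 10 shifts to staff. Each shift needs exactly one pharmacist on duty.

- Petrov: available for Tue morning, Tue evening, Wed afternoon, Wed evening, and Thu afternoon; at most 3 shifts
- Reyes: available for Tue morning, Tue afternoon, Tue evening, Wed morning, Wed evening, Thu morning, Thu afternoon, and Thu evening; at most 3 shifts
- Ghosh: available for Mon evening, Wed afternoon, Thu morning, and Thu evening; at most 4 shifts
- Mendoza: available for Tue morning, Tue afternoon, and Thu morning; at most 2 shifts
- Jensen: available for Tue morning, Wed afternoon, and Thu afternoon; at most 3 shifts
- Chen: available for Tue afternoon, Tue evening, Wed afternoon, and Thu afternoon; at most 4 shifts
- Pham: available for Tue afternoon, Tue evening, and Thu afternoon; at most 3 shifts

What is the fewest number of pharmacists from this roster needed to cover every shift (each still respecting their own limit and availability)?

10 slots to fill and no one can take more than 4, so at least ⌈10/4⌉ = 3 pharmacists are needed.
Petrov, Reyes, and Ghosh alone can cover everything: Mon evening→Ghosh, Tue morning→Petrov, Tue afternoon→Reyes, Tue evening→Petrov, Wed morning→Reyes, Wed afternoon→Ghosh, Wed evening→Petrov, Thu morning→Ghosh, Thu afternoon→Reyes, Thu evening→Ghosh.

3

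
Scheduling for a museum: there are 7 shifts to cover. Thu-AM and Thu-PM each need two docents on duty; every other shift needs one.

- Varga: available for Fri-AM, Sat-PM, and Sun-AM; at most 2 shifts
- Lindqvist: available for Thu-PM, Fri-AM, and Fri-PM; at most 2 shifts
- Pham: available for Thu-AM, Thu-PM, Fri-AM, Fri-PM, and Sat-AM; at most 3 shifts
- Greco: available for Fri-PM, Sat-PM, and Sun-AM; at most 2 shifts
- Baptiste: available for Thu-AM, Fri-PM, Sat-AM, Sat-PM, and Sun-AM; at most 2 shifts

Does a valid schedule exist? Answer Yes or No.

Thu-AM can only be covered by Pham and Baptiste, so that assignment is forced.
Thu-PM can only be covered by Lindqvist and Pham, so that assignment is forced.
One valid schedule: Thu-AM→Pham+Baptiste, Thu-PM→Lindqvist+Pham, Fri-AM→Varga, Fri-PM→Lindqvist, Sat-AM→Pham, Sat-PM→Varga, Sun-AM→Greco.
Loads: Varga 2/2, Lindqvist 2/2, Pham 3/3, Greco 1/2, Baptiste 1/2 — all within limits.

Yes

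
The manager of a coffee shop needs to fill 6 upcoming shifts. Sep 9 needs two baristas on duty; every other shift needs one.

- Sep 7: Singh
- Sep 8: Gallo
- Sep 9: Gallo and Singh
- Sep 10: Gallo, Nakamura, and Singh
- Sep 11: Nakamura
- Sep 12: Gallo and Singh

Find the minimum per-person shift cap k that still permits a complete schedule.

3

With 3 baristas and 7 worker-slots to fill, someone must work at least ⌈7/3⌉ = 3 shifts, so k ≥ 3.
k = 3 works: Sep 7→Singh, Sep 8→Gallo, Sep 9→Gallo+Singh, Sep 10→Nakamura, Sep 11→Nakamura, Sep 12→Gallo.
Loads: Gallo 3, Nakamura 2, Singh 2 — all ≤ 3.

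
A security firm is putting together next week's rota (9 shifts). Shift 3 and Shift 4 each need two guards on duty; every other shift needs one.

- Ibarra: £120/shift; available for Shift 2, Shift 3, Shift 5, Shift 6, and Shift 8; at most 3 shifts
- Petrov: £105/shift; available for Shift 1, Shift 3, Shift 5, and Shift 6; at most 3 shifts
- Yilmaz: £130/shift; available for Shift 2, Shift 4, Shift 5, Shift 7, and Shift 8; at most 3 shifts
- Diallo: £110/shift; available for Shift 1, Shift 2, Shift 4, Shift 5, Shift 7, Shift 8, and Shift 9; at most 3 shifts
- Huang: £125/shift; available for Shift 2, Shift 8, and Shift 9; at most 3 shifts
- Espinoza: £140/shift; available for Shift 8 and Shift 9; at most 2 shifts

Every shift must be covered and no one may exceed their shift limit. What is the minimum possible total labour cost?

£1260

Shift 3 can only be covered by Ibarra and Petrov, so that assignment is forced.
Shift 4 can only be covered by Yilmaz and Diallo, so that assignment is forced.
Picking the cheapest available guard for each shift independently would cost £1220, but that ignores the shift limits.
An optimal schedule: Shift 1→Petrov, Shift 2→Ibarra, Shift 3→Petrov+Ibarra, Shift 4→Diallo+Yilmaz, Shift 5→Ibarra, Shift 6→Petrov, Shift 7→Diallo, Shift 8→Huang, Shift 9→Diallo.
Total: 105 + 120 + 105 + 120 + 110 + 130 + 120 + 105 + 110 + 125 + 110 = £1260.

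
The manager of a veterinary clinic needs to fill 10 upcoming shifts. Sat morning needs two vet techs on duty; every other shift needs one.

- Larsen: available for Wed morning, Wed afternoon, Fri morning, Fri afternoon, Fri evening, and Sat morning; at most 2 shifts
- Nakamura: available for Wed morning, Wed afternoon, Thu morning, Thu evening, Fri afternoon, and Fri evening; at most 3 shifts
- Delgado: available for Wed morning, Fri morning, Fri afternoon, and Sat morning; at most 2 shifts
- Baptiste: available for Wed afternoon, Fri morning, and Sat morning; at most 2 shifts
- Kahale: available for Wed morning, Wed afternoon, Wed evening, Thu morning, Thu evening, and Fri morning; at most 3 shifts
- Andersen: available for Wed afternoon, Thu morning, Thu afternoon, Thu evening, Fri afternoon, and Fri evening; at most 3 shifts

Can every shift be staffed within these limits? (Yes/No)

Yes

Wed evening can only be covered by Kahale, so that assignment is forced.
Thu afternoon can only be covered by Andersen, so that assignment is forced.
One valid schedule: Wed morning→Nakamura, Wed afternoon→Baptiste, Wed evening→Kahale, Thu morning→Nakamura, Thu afternoon→Andersen, Thu evening→Nakamura, Fri morning→Delgado, Fri afternoon→Andersen, Fri evening→Larsen, Sat morning→Larsen+Delgado.
Loads: Larsen 2/2, Nakamura 3/3, Delgado 2/2, Baptiste 1/2, Kahale 1/3, Andersen 2/3 — all within limits.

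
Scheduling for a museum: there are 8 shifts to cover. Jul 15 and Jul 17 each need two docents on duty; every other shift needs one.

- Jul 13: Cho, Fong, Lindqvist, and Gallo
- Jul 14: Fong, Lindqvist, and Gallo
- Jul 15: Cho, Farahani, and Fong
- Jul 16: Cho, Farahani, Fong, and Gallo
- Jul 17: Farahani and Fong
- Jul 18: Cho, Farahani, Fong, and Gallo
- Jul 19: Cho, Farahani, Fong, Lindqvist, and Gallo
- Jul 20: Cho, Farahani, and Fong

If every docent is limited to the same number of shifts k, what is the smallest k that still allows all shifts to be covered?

2

With 5 docents and 10 worker-slots to fill, someone must work at least ⌈10/5⌉ = 2 shifts, so k ≥ 2.
k = 2 works: Jul 13→Lindqvist, Jul 14→Fong, Jul 15→Cho+Farahani, Jul 16→Gallo, Jul 17→Farahani+Fong, Jul 18→Gallo, Jul 19→Lindqvist, Jul 20→Cho.
Loads: Cho 2, Farahani 2, Fong 2, Lindqvist 2, Gallo 2 — all ≤ 2.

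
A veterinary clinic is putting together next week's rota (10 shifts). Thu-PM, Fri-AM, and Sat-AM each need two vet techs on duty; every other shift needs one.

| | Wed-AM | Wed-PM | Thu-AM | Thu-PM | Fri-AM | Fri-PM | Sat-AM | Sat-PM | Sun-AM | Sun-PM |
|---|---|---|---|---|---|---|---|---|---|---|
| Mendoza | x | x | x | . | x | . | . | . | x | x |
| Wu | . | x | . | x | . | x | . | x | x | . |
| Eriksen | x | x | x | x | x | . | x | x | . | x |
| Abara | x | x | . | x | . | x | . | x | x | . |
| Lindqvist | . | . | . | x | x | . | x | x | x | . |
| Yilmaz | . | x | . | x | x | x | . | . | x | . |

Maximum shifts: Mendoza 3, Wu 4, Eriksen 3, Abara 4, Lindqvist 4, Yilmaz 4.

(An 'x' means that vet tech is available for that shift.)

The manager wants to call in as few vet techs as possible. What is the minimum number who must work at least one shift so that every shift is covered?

4

13 slots to fill and no one can take more than 4, so at least ⌈13/4⌉ = 4 vet techs are needed.
Mendoza, Wu, Eriksen, and Lindqvist alone can cover everything: Wed-AM→Mendoza, Wed-PM→Wu, Thu-AM→Mendoza, Thu-PM→Wu+Eriksen, Fri-AM→Eriksen+Lindqvist, Fri-PM→Wu, Sat-AM→Eriksen+Lindqvist, Sat-PM→Wu, Sun-AM→Lindqvist, Sun-PM→Mendoza.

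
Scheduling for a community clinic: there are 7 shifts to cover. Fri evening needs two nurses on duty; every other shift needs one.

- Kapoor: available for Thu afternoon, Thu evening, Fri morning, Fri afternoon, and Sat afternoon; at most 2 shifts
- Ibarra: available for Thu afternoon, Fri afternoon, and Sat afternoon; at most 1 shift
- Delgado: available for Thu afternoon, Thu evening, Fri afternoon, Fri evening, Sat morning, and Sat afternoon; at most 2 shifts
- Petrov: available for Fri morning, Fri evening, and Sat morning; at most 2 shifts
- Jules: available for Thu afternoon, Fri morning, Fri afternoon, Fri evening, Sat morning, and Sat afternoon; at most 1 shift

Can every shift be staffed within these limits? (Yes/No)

One valid schedule: Thu afternoon→Ibarra, Thu evening→Kapoor, Fri morning→Kapoor, Fri afternoon→Delgado, Fri evening→Delgado+Petrov, Sat morning→Petrov, Sat afternoon→Jules.
Loads: Kapoor 2/2, Ibarra 1/1, Delgado 2/2, Petrov 2/2, Jules 1/1 — all within limits.

Yes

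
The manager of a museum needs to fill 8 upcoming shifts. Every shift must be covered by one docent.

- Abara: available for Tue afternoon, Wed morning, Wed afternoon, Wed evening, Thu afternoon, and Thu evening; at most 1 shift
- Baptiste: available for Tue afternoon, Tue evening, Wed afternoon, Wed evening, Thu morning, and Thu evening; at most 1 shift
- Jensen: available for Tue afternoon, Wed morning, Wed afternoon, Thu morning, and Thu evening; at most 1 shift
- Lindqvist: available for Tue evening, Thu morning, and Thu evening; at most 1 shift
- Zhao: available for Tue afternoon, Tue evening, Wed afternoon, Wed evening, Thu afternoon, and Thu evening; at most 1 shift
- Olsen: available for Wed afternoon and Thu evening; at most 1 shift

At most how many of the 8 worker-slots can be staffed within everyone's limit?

6

Total capacity across all docents is 1+1+1+1+1+1 = 6, and 8 slots are needed, so at most 6 can be filled.
An assignment achieving 6: Tue evening→Baptiste, Wed morning→Abara, Wed afternoon→Olsen, Thu morning→Jensen, Thu afternoon→Zhao, Thu evening→Lindqvist.
Loads: Abara 1/1, Baptiste 1/1, Jensen 1/1, Lindqvist 1/1, Zhao 1/1, Olsen 1/1.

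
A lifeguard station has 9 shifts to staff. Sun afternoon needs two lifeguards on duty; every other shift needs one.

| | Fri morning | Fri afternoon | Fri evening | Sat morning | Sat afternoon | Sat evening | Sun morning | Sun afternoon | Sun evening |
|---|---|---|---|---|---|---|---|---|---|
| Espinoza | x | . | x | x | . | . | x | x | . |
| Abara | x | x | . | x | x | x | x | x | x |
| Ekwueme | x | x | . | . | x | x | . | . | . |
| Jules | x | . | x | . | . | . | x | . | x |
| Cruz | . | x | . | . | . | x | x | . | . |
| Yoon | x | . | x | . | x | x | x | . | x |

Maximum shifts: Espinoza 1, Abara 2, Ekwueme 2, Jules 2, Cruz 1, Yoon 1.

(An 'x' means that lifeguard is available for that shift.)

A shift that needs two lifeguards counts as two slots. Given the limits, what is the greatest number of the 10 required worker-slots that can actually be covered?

9

Total capacity across all lifeguards is 1+2+2+2+1+1 = 9, and 10 slots are needed, so at most 9 can be filled.
An assignment achieving 9: Fri morning→Yoon, Fri afternoon→Abara, Fri evening→Jules, Sat morning→Espinoza, Sat afternoon→Ekwueme, Sat evening→Ekwueme, Sun morning→Cruz, Sun afternoon→Abara, Sun evening→Jules.
Loads: Espinoza 1/1, Abara 2/2, Ekwueme 2/2, Jules 2/2, Cruz 1/1, Yoon 1/1.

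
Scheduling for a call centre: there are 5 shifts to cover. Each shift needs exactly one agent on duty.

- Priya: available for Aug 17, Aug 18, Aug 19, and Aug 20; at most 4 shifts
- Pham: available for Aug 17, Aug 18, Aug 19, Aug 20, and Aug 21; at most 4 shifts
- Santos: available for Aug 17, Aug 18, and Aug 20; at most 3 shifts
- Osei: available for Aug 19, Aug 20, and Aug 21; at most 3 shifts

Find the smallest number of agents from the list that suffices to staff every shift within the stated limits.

5 slots to fill and no one can take more than 4, so at least ⌈5/4⌉ = 2 agents are needed.
Priya and Pham alone can cover everything: Aug 17→Priya, Aug 18→Priya, Aug 19→Priya, Aug 20→Priya, Aug 21→Pham.

2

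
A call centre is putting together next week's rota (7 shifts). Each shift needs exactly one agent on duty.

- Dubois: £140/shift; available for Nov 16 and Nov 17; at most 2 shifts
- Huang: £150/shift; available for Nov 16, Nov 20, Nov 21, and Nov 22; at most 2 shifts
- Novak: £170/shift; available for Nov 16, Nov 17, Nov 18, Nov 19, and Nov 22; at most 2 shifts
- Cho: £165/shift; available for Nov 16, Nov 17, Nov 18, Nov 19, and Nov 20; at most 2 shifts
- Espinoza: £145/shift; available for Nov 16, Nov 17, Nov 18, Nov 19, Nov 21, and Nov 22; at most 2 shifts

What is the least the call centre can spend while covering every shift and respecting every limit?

£1035

Picking the cheapest available agent for each shift independently would cost £1010, but that ignores the shift limits.
An optimal schedule: Nov 16→Dubois, Nov 17→Dubois, Nov 18→Espinoza, Nov 19→Cho, Nov 20→Huang, Nov 21→Espinoza, Nov 22→Huang.
Total: 140 + 140 + 145 + 165 + 150 + 145 + 150 = £1035.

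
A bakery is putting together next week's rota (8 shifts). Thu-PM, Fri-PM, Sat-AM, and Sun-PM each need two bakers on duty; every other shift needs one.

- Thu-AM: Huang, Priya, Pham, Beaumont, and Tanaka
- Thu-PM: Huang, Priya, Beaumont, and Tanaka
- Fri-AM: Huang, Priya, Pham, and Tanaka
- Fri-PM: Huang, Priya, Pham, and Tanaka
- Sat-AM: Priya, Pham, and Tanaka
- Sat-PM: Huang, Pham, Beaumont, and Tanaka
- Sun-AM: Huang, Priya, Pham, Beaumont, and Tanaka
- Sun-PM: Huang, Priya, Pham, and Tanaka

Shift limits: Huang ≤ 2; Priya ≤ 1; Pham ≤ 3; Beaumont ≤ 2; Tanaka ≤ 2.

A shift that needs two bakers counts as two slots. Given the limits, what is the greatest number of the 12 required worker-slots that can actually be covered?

Total capacity across all bakers is 2+1+3+2+2 = 10, and 12 slots are needed, so at most 10 can be filled.
An assignment achieving 10: Thu-AM→Beaumont, Thu-PM→Huang+Beaumont, Fri-AM→Huang, Fri-PM→Pham+Tanaka, Sat-AM→Priya+Pham, Sat-PM→Pham, Sun-PM→Tanaka.
Loads: Huang 2/2, Priya 1/1, Pham 3/3, Beaumont 2/2, Tanaka 2/2.

10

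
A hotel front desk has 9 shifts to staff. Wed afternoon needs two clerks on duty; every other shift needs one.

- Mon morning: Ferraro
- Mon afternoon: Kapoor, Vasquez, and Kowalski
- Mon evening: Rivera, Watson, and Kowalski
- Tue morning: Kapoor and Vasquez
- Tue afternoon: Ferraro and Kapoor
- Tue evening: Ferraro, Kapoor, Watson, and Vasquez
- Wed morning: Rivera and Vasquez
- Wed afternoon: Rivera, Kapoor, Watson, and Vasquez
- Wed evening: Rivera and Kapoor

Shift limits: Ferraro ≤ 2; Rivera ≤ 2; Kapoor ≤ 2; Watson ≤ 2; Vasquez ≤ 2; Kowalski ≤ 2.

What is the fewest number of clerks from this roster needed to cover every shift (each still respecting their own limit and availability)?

5

10 slots to fill and no one can take more than 2, so at least ⌈10/2⌉ = 5 clerks are needed.
Ferraro, Rivera, Kapoor, Watson, and Vasquez alone can cover everything: Mon morning→Ferraro, Mon afternoon→Kapoor, Mon evening→Rivera, Tue morning→Kapoor, Tue afternoon→Ferraro, Tue evening→Watson, Wed morning→Vasquez, Wed afternoon→Watson+Vasquez, Wed evening→Rivera.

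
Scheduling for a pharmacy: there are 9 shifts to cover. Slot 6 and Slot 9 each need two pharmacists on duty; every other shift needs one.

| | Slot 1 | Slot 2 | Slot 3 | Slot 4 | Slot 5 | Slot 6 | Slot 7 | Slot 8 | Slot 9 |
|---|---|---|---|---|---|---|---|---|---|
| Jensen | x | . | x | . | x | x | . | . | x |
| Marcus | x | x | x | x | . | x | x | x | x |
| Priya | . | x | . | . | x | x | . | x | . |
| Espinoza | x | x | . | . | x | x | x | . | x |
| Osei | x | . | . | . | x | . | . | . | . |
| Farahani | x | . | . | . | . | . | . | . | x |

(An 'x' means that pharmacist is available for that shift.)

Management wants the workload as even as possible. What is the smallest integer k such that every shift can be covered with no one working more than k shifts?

2

With 6 pharmacists and 11 worker-slots to fill, someone must work at least ⌈11/6⌉ = 2 shifts, so k ≥ 2.
k = 2 works: Slot 1→Osei, Slot 2→Priya, Slot 3→Jensen, Slot 4→Marcus, Slot 5→Osei, Slot 6→Jensen+Espinoza, Slot 7→Marcus, Slot 8→Priya, Slot 9→Espinoza+Farahani.
Loads: Jensen 2, Marcus 2, Priya 2, Espinoza 2, Osei 2, Farahani 1 — all ≤ 2.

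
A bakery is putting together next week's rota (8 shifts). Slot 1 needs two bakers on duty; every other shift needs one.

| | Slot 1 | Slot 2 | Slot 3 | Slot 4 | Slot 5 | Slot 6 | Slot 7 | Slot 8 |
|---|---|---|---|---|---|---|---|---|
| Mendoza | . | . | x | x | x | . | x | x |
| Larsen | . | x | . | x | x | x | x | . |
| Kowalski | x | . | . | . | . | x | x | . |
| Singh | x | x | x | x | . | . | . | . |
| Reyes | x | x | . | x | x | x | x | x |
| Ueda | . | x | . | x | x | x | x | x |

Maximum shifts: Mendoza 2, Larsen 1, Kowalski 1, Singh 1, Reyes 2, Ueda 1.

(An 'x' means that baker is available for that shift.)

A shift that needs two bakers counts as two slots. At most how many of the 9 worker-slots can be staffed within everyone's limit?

Total capacity across all bakers is 2+1+1+1+2+1 = 8, and 9 slots are needed, so at most 8 can be filled.
An assignment achieving 8: Slot 1→Kowalski+Singh, Slot 2→Larsen, Slot 3→Mendoza, Slot 4→Ueda, Slot 5→Reyes, Slot 6→Reyes, Slot 8→Mendoza.
Loads: Mendoza 2/2, Larsen 1/1, Kowalski 1/1, Singh 1/1, Reyes 2/2, Ueda 1/1.

8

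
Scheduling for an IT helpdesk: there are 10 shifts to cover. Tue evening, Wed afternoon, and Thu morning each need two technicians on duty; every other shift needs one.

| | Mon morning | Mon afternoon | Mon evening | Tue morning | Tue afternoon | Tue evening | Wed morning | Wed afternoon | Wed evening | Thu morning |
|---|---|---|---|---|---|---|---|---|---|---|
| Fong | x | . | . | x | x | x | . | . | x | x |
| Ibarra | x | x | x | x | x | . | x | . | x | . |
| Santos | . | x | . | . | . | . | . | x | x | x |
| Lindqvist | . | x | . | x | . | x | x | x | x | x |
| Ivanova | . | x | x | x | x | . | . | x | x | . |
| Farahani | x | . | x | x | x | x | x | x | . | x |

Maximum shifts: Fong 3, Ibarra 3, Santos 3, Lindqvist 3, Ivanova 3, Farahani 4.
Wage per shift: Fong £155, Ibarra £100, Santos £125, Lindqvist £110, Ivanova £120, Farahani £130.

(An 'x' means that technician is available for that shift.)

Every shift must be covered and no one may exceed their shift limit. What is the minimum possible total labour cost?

Picking the cheapest available technician for each shift independently would cost £1405, but that ignores the shift limits.
An optimal schedule: Mon morning→Ibarra, Mon afternoon→Lindqvist, Mon evening→Ibarra, Tue morning→Ivanova, Tue afternoon→Ivanova, Tue evening→Lindqvist+Farahani, Wed morning→Ibarra, Wed afternoon→Ivanova+Santos, Wed evening→Santos, Thu morning→Lindqvist+Santos.
Total: 100 + 110 + 100 + 120 + 120 + 110 + 130 + 100 + 120 + 125 + 125 + 110 + 125 = £1495.

£1495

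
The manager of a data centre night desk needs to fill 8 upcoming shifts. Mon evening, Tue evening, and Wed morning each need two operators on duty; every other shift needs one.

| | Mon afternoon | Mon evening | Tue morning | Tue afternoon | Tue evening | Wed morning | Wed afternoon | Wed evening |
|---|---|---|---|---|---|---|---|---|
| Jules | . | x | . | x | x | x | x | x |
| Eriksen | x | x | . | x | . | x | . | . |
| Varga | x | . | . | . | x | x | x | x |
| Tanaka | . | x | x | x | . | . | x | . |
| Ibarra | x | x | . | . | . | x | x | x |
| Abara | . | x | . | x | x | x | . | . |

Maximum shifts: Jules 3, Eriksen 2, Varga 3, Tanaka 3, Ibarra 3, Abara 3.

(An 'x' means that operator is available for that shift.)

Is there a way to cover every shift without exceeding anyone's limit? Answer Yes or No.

Tue morning can only be covered by Tanaka, so that assignment is forced.
One valid schedule: Mon afternoon→Eriksen, Mon evening→Eriksen+Tanaka, Tue morning→Tanaka, Tue afternoon→Jules, Tue evening→Jules+Varga, Wed morning→Varga+Ibarra, Wed afternoon→Varga, Wed evening→Jules.
Loads: Jules 3/3, Eriksen 2/2, Varga 3/3, Tanaka 2/3, Ibarra 1/3, Abara 0/3 — all within limits.

Yes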